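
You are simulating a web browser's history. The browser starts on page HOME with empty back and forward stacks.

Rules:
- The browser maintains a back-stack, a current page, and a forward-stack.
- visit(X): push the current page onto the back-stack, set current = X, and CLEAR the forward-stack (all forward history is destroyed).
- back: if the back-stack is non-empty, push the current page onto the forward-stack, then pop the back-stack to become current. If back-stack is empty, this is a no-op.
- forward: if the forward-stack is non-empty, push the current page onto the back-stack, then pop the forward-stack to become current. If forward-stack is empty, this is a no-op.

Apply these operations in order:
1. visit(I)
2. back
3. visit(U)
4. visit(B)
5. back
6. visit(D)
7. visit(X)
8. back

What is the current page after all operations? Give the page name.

Answer: D

Derivation:
After 1 (visit(I)): cur=I back=1 fwd=0
After 2 (back): cur=HOME back=0 fwd=1
After 3 (visit(U)): cur=U back=1 fwd=0
After 4 (visit(B)): cur=B back=2 fwd=0
After 5 (back): cur=U back=1 fwd=1
After 6 (visit(D)): cur=D back=2 fwd=0
After 7 (visit(X)): cur=X back=3 fwd=0
After 8 (back): cur=D back=2 fwd=1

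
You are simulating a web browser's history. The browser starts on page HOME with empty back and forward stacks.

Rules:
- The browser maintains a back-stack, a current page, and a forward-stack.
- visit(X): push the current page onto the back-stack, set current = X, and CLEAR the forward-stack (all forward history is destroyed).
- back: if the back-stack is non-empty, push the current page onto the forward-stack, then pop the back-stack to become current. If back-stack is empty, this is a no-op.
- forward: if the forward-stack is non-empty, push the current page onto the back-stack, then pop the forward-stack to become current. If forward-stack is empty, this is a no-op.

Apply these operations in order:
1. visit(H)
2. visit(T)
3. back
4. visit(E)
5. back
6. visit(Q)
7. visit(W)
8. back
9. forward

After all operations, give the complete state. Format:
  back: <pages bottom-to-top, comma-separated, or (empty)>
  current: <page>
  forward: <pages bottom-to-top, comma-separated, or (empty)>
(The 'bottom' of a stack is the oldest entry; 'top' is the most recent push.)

After 1 (visit(H)): cur=H back=1 fwd=0
After 2 (visit(T)): cur=T back=2 fwd=0
After 3 (back): cur=H back=1 fwd=1
After 4 (visit(E)): cur=E back=2 fwd=0
After 5 (back): cur=H back=1 fwd=1
After 6 (visit(Q)): cur=Q back=2 fwd=0
After 7 (visit(W)): cur=W back=3 fwd=0
After 8 (back): cur=Q back=2 fwd=1
After 9 (forward): cur=W back=3 fwd=0

Answer: back: HOME,H,Q
current: W
forward: (empty)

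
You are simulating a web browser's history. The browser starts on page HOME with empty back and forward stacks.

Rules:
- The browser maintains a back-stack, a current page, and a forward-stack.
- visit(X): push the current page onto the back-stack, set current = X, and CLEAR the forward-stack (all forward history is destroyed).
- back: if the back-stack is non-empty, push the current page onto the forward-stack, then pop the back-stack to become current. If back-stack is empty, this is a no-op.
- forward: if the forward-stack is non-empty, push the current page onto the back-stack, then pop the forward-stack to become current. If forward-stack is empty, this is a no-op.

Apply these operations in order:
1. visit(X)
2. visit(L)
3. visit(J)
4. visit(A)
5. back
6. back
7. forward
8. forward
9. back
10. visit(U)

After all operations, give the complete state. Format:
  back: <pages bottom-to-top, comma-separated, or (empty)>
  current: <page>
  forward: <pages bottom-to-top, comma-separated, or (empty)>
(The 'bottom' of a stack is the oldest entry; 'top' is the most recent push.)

After 1 (visit(X)): cur=X back=1 fwd=0
After 2 (visit(L)): cur=L back=2 fwd=0
After 3 (visit(J)): cur=J back=3 fwd=0
After 4 (visit(A)): cur=A back=4 fwd=0
After 5 (back): cur=J back=3 fwd=1
After 6 (back): cur=L back=2 fwd=2
After 7 (forward): cur=J back=3 fwd=1
After 8 (forward): cur=A back=4 fwd=0
After 9 (back): cur=J back=3 fwd=1
After 10 (visit(U)): cur=U back=4 fwd=0

Answer: back: HOME,X,L,J
current: U
forward: (empty)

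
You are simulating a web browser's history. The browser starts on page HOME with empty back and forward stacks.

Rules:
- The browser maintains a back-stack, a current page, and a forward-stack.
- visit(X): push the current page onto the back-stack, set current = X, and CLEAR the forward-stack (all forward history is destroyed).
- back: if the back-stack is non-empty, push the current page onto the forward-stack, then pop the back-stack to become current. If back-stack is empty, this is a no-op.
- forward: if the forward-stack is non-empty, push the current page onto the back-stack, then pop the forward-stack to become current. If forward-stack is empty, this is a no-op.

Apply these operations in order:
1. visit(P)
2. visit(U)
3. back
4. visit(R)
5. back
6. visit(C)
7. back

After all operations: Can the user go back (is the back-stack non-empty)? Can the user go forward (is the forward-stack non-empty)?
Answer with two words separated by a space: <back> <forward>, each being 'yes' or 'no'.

After 1 (visit(P)): cur=P back=1 fwd=0
After 2 (visit(U)): cur=U back=2 fwd=0
After 3 (back): cur=P back=1 fwd=1
After 4 (visit(R)): cur=R back=2 fwd=0
After 5 (back): cur=P back=1 fwd=1
After 6 (visit(C)): cur=C back=2 fwd=0
After 7 (back): cur=P back=1 fwd=1

Answer: yes yes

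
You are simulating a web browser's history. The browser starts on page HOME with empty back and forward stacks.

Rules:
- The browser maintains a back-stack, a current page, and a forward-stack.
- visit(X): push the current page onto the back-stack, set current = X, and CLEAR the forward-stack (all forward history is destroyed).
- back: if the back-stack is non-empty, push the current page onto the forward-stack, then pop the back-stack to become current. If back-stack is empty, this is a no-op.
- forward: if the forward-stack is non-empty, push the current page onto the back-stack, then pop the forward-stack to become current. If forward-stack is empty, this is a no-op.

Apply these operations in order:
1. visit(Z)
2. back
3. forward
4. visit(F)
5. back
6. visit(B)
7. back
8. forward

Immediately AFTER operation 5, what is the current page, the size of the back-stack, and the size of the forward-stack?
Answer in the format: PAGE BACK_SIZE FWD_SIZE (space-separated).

After 1 (visit(Z)): cur=Z back=1 fwd=0
After 2 (back): cur=HOME back=0 fwd=1
After 3 (forward): cur=Z back=1 fwd=0
After 4 (visit(F)): cur=F back=2 fwd=0
After 5 (back): cur=Z back=1 fwd=1

Z 1 1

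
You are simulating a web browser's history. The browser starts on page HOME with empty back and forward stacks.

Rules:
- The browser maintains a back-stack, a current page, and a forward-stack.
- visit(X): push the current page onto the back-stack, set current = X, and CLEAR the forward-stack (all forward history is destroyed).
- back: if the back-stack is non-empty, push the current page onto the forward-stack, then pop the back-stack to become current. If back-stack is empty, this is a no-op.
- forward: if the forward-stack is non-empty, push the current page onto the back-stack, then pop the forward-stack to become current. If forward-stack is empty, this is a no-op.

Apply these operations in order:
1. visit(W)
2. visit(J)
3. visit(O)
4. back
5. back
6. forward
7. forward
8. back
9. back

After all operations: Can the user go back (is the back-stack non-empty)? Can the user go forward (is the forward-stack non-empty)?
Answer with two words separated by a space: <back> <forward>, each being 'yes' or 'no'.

After 1 (visit(W)): cur=W back=1 fwd=0
After 2 (visit(J)): cur=J back=2 fwd=0
After 3 (visit(O)): cur=O back=3 fwd=0
After 4 (back): cur=J back=2 fwd=1
After 5 (back): cur=W back=1 fwd=2
After 6 (forward): cur=J back=2 fwd=1
After 7 (forward): cur=O back=3 fwd=0
After 8 (back): cur=J back=2 fwd=1
After 9 (back): cur=W back=1 fwd=2

Answer: yes yes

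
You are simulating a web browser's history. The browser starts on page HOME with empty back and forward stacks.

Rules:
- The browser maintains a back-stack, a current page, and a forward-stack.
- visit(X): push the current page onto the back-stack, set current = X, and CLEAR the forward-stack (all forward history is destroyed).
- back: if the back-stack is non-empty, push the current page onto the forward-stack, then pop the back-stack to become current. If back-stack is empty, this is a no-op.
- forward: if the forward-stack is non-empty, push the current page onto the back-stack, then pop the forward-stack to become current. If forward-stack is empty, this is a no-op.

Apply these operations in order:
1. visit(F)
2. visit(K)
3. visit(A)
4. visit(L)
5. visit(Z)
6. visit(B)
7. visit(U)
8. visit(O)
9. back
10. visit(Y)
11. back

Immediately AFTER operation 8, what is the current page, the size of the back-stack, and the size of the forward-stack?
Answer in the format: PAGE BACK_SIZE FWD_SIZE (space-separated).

After 1 (visit(F)): cur=F back=1 fwd=0
After 2 (visit(K)): cur=K back=2 fwd=0
After 3 (visit(A)): cur=A back=3 fwd=0
After 4 (visit(L)): cur=L back=4 fwd=0
After 5 (visit(Z)): cur=Z back=5 fwd=0
After 6 (visit(B)): cur=B back=6 fwd=0
After 7 (visit(U)): cur=U back=7 fwd=0
After 8 (visit(O)): cur=O back=8 fwd=0

O 8 0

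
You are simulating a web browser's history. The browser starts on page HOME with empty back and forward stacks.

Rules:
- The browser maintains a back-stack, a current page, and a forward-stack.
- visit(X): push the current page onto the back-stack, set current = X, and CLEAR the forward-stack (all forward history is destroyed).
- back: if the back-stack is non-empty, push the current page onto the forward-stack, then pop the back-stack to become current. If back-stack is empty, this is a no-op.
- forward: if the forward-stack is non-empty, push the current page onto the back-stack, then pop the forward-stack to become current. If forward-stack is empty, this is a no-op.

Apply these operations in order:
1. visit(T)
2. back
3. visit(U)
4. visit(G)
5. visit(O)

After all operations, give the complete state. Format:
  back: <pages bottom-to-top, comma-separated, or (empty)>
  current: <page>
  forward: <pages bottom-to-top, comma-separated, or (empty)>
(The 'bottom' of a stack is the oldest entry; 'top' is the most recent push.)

Answer: back: HOME,U,G
current: O
forward: (empty)

Derivation:
After 1 (visit(T)): cur=T back=1 fwd=0
After 2 (back): cur=HOME back=0 fwd=1
After 3 (visit(U)): cur=U back=1 fwd=0
After 4 (visit(G)): cur=G back=2 fwd=0
After 5 (visit(O)): cur=O back=3 fwd=0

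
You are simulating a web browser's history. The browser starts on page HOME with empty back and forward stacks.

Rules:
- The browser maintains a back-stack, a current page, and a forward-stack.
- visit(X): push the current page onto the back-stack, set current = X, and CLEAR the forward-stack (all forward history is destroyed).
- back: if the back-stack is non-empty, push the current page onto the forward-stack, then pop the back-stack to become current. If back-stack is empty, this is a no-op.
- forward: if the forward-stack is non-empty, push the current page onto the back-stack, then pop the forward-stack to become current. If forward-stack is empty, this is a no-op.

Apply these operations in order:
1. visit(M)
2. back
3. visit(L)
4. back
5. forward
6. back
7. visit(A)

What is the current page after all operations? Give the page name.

After 1 (visit(M)): cur=M back=1 fwd=0
After 2 (back): cur=HOME back=0 fwd=1
After 3 (visit(L)): cur=L back=1 fwd=0
After 4 (back): cur=HOME back=0 fwd=1
After 5 (forward): cur=L back=1 fwd=0
After 6 (back): cur=HOME back=0 fwd=1
After 7 (visit(A)): cur=A back=1 fwd=0

Answer: A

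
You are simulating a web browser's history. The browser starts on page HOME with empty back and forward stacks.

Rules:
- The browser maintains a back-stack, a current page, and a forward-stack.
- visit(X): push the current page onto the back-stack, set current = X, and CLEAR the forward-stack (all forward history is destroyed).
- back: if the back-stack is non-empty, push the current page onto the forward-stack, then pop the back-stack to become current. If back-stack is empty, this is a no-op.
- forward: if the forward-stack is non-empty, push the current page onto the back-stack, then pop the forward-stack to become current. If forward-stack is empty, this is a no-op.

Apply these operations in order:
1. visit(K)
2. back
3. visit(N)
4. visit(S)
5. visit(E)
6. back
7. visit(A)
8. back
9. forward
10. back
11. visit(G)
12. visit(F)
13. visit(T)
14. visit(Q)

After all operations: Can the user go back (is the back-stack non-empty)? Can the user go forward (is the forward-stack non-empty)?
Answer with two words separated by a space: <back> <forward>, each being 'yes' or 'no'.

After 1 (visit(K)): cur=K back=1 fwd=0
After 2 (back): cur=HOME back=0 fwd=1
After 3 (visit(N)): cur=N back=1 fwd=0
After 4 (visit(S)): cur=S back=2 fwd=0
After 5 (visit(E)): cur=E back=3 fwd=0
After 6 (back): cur=S back=2 fwd=1
After 7 (visit(A)): cur=A back=3 fwd=0
After 8 (back): cur=S back=2 fwd=1
After 9 (forward): cur=A back=3 fwd=0
After 10 (back): cur=S back=2 fwd=1
After 11 (visit(G)): cur=G back=3 fwd=0
After 12 (visit(F)): cur=F back=4 fwd=0
After 13 (visit(T)): cur=T back=5 fwd=0
After 14 (visit(Q)): cur=Q back=6 fwd=0

Answer: yes no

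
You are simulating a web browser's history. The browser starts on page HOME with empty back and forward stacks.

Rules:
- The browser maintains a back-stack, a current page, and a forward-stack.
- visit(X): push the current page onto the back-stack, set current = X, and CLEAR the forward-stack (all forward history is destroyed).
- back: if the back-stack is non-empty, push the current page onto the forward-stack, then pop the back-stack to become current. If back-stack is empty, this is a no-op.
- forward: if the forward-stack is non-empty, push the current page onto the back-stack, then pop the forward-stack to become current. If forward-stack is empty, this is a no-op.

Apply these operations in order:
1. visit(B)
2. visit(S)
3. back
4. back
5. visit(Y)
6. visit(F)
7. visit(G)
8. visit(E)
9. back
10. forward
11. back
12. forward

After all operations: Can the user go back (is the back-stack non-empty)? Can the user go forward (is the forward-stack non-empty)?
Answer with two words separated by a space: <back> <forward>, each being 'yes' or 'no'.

After 1 (visit(B)): cur=B back=1 fwd=0
After 2 (visit(S)): cur=S back=2 fwd=0
After 3 (back): cur=B back=1 fwd=1
After 4 (back): cur=HOME back=0 fwd=2
After 5 (visit(Y)): cur=Y back=1 fwd=0
After 6 (visit(F)): cur=F back=2 fwd=0
After 7 (visit(G)): cur=G back=3 fwd=0
After 8 (visit(E)): cur=E back=4 fwd=0
After 9 (back): cur=G back=3 fwd=1
After 10 (forward): cur=E back=4 fwd=0
After 11 (back): cur=G back=3 fwd=1
After 12 (forward): cur=E back=4 fwd=0

Answer: yes no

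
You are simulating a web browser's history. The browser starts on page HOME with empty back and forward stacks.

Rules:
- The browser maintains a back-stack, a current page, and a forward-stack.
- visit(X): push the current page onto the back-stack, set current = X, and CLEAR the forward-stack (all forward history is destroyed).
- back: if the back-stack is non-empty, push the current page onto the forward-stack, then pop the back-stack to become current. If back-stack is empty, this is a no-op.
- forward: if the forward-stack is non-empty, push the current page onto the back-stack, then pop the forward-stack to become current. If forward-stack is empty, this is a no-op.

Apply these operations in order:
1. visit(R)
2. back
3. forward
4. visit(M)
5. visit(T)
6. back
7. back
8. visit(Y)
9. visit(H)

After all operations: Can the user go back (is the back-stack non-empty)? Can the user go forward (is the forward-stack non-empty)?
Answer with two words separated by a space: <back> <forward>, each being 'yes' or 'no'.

After 1 (visit(R)): cur=R back=1 fwd=0
After 2 (back): cur=HOME back=0 fwd=1
After 3 (forward): cur=R back=1 fwd=0
After 4 (visit(M)): cur=M back=2 fwd=0
After 5 (visit(T)): cur=T back=3 fwd=0
After 6 (back): cur=M back=2 fwd=1
After 7 (back): cur=R back=1 fwd=2
After 8 (visit(Y)): cur=Y back=2 fwd=0
After 9 (visit(H)): cur=H back=3 fwd=0

Answer: yes no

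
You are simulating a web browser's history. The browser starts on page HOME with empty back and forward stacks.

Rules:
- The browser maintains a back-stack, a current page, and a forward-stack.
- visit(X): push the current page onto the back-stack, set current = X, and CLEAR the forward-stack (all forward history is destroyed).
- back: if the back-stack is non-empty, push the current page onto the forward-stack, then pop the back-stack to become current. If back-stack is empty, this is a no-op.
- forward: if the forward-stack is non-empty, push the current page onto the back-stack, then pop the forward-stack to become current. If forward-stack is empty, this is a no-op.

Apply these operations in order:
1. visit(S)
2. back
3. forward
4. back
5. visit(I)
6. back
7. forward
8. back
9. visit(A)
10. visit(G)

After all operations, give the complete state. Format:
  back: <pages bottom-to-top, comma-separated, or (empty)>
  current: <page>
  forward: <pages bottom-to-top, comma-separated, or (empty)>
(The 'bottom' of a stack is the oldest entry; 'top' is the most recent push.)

After 1 (visit(S)): cur=S back=1 fwd=0
After 2 (back): cur=HOME back=0 fwd=1
After 3 (forward): cur=S back=1 fwd=0
After 4 (back): cur=HOME back=0 fwd=1
After 5 (visit(I)): cur=I back=1 fwd=0
After 6 (back): cur=HOME back=0 fwd=1
After 7 (forward): cur=I back=1 fwd=0
After 8 (back): cur=HOME back=0 fwd=1
After 9 (visit(A)): cur=A back=1 fwd=0
After 10 (visit(G)): cur=G back=2 fwd=0

Answer: back: HOME,A
current: G
forward: (empty)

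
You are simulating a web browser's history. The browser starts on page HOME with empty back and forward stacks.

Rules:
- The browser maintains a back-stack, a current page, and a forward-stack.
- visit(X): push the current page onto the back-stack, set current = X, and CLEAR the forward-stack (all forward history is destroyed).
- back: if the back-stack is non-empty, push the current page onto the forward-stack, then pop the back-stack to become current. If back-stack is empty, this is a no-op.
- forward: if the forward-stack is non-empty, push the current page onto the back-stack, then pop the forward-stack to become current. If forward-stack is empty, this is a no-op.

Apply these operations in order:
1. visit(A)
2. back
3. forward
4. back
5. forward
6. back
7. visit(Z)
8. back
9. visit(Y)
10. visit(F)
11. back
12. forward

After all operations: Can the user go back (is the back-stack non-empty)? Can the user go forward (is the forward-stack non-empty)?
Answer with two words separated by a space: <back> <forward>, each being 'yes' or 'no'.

After 1 (visit(A)): cur=A back=1 fwd=0
After 2 (back): cur=HOME back=0 fwd=1
After 3 (forward): cur=A back=1 fwd=0
After 4 (back): cur=HOME back=0 fwd=1
After 5 (forward): cur=A back=1 fwd=0
After 6 (back): cur=HOME back=0 fwd=1
After 7 (visit(Z)): cur=Z back=1 fwd=0
After 8 (back): cur=HOME back=0 fwd=1
After 9 (visit(Y)): cur=Y back=1 fwd=0
After 10 (visit(F)): cur=F back=2 fwd=0
After 11 (back): cur=Y back=1 fwd=1
After 12 (forward): cur=F back=2 fwd=0

Answer: yes no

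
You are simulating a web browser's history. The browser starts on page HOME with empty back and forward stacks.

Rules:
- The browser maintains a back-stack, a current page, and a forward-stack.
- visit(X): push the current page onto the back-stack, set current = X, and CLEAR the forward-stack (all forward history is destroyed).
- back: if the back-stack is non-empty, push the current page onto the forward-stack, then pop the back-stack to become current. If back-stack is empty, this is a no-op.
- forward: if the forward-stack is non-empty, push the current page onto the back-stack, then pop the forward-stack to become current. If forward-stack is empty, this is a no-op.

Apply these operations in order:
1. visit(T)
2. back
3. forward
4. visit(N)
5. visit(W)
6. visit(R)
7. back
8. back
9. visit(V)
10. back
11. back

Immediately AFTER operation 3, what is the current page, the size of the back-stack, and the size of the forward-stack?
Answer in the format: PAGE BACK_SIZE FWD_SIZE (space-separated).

After 1 (visit(T)): cur=T back=1 fwd=0
After 2 (back): cur=HOME back=0 fwd=1
After 3 (forward): cur=T back=1 fwd=0

T 1 0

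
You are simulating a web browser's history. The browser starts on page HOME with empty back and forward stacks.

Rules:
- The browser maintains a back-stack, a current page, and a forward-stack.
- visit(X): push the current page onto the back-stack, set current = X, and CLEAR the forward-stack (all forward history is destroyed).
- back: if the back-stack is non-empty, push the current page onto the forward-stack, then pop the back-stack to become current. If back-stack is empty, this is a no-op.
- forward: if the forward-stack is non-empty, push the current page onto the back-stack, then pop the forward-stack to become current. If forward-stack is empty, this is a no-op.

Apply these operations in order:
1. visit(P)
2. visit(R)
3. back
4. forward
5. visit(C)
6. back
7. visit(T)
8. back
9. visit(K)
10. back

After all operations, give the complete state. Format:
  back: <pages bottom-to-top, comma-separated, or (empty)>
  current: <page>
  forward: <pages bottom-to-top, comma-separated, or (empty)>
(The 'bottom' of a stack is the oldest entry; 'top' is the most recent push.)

Answer: back: HOME,P
current: R
forward: K

Derivation:
After 1 (visit(P)): cur=P back=1 fwd=0
After 2 (visit(R)): cur=R back=2 fwd=0
After 3 (back): cur=P back=1 fwd=1
After 4 (forward): cur=R back=2 fwd=0
After 5 (visit(C)): cur=C back=3 fwd=0
After 6 (back): cur=R back=2 fwd=1
After 7 (visit(T)): cur=T back=3 fwd=0
After 8 (back): cur=R back=2 fwd=1
After 9 (visit(K)): cur=K back=3 fwd=0
After 10 (back): cur=R back=2 fwd=1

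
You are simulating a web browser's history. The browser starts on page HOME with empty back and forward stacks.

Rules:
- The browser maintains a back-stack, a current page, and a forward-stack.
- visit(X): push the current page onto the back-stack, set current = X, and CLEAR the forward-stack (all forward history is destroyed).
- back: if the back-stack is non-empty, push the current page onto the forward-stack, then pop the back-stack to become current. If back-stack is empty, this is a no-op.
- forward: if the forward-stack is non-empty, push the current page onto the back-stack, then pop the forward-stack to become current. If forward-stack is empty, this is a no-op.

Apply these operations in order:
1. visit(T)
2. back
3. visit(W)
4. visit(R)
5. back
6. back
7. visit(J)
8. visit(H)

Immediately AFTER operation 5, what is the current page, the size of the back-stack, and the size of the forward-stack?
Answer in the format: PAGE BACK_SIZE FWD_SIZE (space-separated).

After 1 (visit(T)): cur=T back=1 fwd=0
After 2 (back): cur=HOME back=0 fwd=1
After 3 (visit(W)): cur=W back=1 fwd=0
After 4 (visit(R)): cur=R back=2 fwd=0
After 5 (back): cur=W back=1 fwd=1

W 1 1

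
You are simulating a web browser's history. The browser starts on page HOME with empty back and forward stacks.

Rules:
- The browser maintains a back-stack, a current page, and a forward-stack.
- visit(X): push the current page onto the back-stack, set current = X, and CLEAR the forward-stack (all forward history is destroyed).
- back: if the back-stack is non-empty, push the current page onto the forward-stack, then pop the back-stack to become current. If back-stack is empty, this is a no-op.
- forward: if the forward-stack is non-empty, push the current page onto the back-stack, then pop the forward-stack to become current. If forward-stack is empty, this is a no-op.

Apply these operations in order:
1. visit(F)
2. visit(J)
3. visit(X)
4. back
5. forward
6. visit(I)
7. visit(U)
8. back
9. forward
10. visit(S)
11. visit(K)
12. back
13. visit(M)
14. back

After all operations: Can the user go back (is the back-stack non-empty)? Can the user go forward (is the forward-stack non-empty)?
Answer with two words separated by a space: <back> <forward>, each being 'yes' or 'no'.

Answer: yes yes

Derivation:
After 1 (visit(F)): cur=F back=1 fwd=0
After 2 (visit(J)): cur=J back=2 fwd=0
After 3 (visit(X)): cur=X back=3 fwd=0
After 4 (back): cur=J back=2 fwd=1
After 5 (forward): cur=X back=3 fwd=0
After 6 (visit(I)): cur=I back=4 fwd=0
After 7 (visit(U)): cur=U back=5 fwd=0
After 8 (back): cur=I back=4 fwd=1
After 9 (forward): cur=U back=5 fwd=0
After 10 (visit(S)): cur=S back=6 fwd=0
After 11 (visit(K)): cur=K back=7 fwd=0
After 12 (back): cur=S back=6 fwd=1
After 13 (visit(M)): cur=M back=7 fwd=0
After 14 (back): cur=S back=6 fwd=1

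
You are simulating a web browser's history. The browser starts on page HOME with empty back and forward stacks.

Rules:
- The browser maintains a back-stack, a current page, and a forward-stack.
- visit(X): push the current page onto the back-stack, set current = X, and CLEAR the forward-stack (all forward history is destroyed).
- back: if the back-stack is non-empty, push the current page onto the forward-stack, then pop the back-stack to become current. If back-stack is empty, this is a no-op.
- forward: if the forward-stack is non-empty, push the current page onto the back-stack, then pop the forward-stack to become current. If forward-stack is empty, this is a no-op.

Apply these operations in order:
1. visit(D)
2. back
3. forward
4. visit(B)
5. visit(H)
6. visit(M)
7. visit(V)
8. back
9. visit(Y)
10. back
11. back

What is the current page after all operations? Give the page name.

Answer: H

Derivation:
After 1 (visit(D)): cur=D back=1 fwd=0
After 2 (back): cur=HOME back=0 fwd=1
After 3 (forward): cur=D back=1 fwd=0
After 4 (visit(B)): cur=B back=2 fwd=0
After 5 (visit(H)): cur=H back=3 fwd=0
After 6 (visit(M)): cur=M back=4 fwd=0
After 7 (visit(V)): cur=V back=5 fwd=0
After 8 (back): cur=M back=4 fwd=1
After 9 (visit(Y)): cur=Y back=5 fwd=0
After 10 (back): cur=M back=4 fwd=1
After 11 (back): cur=H back=3 fwd=2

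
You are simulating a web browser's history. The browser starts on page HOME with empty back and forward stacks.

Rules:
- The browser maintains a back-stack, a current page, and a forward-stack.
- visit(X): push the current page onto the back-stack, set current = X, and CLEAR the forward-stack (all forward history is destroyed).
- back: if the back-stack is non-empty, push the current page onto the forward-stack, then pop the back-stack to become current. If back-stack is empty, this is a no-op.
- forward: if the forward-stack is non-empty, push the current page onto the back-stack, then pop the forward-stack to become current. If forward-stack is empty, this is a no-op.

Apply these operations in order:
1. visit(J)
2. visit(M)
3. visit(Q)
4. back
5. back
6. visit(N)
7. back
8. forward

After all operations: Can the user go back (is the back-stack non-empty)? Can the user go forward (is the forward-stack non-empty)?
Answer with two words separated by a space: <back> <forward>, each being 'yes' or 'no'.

After 1 (visit(J)): cur=J back=1 fwd=0
After 2 (visit(M)): cur=M back=2 fwd=0
After 3 (visit(Q)): cur=Q back=3 fwd=0
After 4 (back): cur=M back=2 fwd=1
After 5 (back): cur=J back=1 fwd=2
After 6 (visit(N)): cur=N back=2 fwd=0
After 7 (back): cur=J back=1 fwd=1
After 8 (forward): cur=N back=2 fwd=0

Answer: yes no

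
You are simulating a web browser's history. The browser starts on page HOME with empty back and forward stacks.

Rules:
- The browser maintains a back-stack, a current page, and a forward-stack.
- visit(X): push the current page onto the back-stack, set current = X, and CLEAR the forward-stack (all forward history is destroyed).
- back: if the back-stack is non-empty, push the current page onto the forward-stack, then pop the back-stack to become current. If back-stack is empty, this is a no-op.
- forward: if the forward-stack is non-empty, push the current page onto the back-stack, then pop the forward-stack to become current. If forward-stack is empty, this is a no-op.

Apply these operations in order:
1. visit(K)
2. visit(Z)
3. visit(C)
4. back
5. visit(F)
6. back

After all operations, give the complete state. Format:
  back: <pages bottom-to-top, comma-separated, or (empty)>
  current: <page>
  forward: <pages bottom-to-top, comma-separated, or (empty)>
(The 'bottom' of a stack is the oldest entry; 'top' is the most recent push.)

After 1 (visit(K)): cur=K back=1 fwd=0
After 2 (visit(Z)): cur=Z back=2 fwd=0
After 3 (visit(C)): cur=C back=3 fwd=0
After 4 (back): cur=Z back=2 fwd=1
After 5 (visit(F)): cur=F back=3 fwd=0
After 6 (back): cur=Z back=2 fwd=1

Answer: back: HOME,K
current: Z
forward: F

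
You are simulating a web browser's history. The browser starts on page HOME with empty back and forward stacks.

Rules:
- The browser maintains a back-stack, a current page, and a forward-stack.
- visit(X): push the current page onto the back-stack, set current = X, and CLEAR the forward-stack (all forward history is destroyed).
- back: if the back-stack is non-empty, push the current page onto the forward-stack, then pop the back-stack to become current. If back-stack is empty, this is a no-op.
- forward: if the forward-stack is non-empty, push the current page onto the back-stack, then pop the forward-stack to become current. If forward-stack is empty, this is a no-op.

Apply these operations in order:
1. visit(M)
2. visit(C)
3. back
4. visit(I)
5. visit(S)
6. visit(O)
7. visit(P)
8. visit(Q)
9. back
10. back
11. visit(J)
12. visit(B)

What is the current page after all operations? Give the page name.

Answer: B

Derivation:
After 1 (visit(M)): cur=M back=1 fwd=0
After 2 (visit(C)): cur=C back=2 fwd=0
After 3 (back): cur=M back=1 fwd=1
After 4 (visit(I)): cur=I back=2 fwd=0
After 5 (visit(S)): cur=S back=3 fwd=0
After 6 (visit(O)): cur=O back=4 fwd=0
After 7 (visit(P)): cur=P back=5 fwd=0
After 8 (visit(Q)): cur=Q back=6 fwd=0
After 9 (back): cur=P back=5 fwd=1
After 10 (back): cur=O back=4 fwd=2
After 11 (visit(J)): cur=J back=5 fwd=0
After 12 (visit(B)): cur=B back=6 fwd=0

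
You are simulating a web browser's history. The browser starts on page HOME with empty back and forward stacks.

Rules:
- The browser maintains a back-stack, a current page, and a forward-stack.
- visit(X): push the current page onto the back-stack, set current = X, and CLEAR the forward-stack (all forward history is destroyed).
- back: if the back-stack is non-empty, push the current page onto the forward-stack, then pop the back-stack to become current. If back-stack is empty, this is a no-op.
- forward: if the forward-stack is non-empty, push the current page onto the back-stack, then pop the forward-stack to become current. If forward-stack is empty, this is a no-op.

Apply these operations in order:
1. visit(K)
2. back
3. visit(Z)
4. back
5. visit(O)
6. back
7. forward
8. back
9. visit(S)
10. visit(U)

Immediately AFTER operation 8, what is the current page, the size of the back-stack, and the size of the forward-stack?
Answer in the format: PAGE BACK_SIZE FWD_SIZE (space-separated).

After 1 (visit(K)): cur=K back=1 fwd=0
After 2 (back): cur=HOME back=0 fwd=1
After 3 (visit(Z)): cur=Z back=1 fwd=0
After 4 (back): cur=HOME back=0 fwd=1
After 5 (visit(O)): cur=O back=1 fwd=0
After 6 (back): cur=HOME back=0 fwd=1
After 7 (forward): cur=O back=1 fwd=0
After 8 (back): cur=HOME back=0 fwd=1

HOME 0 1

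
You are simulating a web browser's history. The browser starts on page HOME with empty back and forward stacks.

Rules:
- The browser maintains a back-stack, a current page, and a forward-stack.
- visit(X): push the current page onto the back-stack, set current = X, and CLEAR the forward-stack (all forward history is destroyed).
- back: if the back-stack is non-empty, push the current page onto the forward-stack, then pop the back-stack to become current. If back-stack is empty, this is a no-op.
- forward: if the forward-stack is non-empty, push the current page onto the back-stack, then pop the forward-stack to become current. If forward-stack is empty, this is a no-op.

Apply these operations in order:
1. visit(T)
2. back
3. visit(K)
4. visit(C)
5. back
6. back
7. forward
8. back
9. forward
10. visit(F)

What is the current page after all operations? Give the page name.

Answer: F

Derivation:
After 1 (visit(T)): cur=T back=1 fwd=0
After 2 (back): cur=HOME back=0 fwd=1
After 3 (visit(K)): cur=K back=1 fwd=0
After 4 (visit(C)): cur=C back=2 fwd=0
After 5 (back): cur=K back=1 fwd=1
After 6 (back): cur=HOME back=0 fwd=2
After 7 (forward): cur=K back=1 fwd=1
After 8 (back): cur=HOME back=0 fwd=2
After 9 (forward): cur=K back=1 fwd=1
After 10 (visit(F)): cur=F back=2 fwd=0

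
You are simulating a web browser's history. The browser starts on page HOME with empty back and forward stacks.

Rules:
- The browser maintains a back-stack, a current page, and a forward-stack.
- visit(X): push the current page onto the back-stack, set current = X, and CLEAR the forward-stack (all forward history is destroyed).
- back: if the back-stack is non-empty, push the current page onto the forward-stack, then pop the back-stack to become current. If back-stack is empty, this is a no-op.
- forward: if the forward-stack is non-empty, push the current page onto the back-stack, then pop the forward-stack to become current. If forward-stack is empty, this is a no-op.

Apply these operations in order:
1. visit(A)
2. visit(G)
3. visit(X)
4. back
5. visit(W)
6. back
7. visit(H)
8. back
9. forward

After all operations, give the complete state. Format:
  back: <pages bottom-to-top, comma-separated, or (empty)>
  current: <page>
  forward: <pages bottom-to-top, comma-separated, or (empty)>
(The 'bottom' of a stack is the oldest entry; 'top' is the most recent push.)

Answer: back: HOME,A,G
current: H
forward: (empty)

Derivation:
After 1 (visit(A)): cur=A back=1 fwd=0
After 2 (visit(G)): cur=G back=2 fwd=0
After 3 (visit(X)): cur=X back=3 fwd=0
After 4 (back): cur=G back=2 fwd=1
After 5 (visit(W)): cur=W back=3 fwd=0
After 6 (back): cur=G back=2 fwd=1
After 7 (visit(H)): cur=H back=3 fwd=0
After 8 (back): cur=G back=2 fwd=1
After 9 (forward): cur=H back=3 fwd=0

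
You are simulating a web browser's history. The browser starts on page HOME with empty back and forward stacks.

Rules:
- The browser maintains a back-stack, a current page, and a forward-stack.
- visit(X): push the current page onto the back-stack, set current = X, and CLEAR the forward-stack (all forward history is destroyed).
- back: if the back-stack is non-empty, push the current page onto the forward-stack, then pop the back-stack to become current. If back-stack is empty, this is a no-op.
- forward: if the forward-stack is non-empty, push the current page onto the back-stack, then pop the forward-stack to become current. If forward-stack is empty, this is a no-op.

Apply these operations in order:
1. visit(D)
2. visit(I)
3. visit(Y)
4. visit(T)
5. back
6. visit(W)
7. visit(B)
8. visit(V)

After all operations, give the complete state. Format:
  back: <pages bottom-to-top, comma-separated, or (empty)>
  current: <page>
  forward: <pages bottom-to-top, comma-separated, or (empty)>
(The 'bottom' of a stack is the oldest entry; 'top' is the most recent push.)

After 1 (visit(D)): cur=D back=1 fwd=0
After 2 (visit(I)): cur=I back=2 fwd=0
After 3 (visit(Y)): cur=Y back=3 fwd=0
After 4 (visit(T)): cur=T back=4 fwd=0
After 5 (back): cur=Y back=3 fwd=1
After 6 (visit(W)): cur=W back=4 fwd=0
After 7 (visit(B)): cur=B back=5 fwd=0
After 8 (visit(V)): cur=V back=6 fwd=0

Answer: back: HOME,D,I,Y,W,B
current: V
forward: (empty)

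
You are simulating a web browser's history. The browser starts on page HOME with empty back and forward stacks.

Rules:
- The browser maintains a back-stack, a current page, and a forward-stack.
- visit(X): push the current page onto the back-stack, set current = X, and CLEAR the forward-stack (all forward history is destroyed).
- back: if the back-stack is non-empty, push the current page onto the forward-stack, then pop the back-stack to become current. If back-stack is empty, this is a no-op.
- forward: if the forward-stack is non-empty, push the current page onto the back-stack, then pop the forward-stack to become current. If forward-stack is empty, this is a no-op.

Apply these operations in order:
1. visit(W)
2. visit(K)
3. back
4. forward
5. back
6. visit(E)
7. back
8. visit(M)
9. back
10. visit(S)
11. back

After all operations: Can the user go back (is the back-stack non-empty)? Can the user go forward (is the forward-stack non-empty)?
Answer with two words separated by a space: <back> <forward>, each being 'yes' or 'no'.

After 1 (visit(W)): cur=W back=1 fwd=0
After 2 (visit(K)): cur=K back=2 fwd=0
After 3 (back): cur=W back=1 fwd=1
After 4 (forward): cur=K back=2 fwd=0
After 5 (back): cur=W back=1 fwd=1
After 6 (visit(E)): cur=E back=2 fwd=0
After 7 (back): cur=W back=1 fwd=1
After 8 (visit(M)): cur=M back=2 fwd=0
After 9 (back): cur=W back=1 fwd=1
After 10 (visit(S)): cur=S back=2 fwd=0
After 11 (back): cur=W back=1 fwd=1

Answer: yes yes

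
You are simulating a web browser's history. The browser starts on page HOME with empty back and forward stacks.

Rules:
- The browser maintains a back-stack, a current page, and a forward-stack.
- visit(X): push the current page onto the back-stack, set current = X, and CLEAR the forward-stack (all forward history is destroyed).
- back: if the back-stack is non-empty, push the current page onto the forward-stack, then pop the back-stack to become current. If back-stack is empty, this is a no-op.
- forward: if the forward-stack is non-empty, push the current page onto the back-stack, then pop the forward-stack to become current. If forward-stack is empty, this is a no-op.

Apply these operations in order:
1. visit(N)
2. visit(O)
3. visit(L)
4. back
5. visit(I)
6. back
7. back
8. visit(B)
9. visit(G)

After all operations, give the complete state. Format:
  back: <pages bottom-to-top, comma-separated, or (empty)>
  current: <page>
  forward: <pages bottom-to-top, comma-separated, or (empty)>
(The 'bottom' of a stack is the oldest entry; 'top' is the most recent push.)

After 1 (visit(N)): cur=N back=1 fwd=0
After 2 (visit(O)): cur=O back=2 fwd=0
After 3 (visit(L)): cur=L back=3 fwd=0
After 4 (back): cur=O back=2 fwd=1
After 5 (visit(I)): cur=I back=3 fwd=0
After 6 (back): cur=O back=2 fwd=1
After 7 (back): cur=N back=1 fwd=2
After 8 (visit(B)): cur=B back=2 fwd=0
After 9 (visit(G)): cur=G back=3 fwd=0

Answer: back: HOME,N,B
current: G
forward: (empty)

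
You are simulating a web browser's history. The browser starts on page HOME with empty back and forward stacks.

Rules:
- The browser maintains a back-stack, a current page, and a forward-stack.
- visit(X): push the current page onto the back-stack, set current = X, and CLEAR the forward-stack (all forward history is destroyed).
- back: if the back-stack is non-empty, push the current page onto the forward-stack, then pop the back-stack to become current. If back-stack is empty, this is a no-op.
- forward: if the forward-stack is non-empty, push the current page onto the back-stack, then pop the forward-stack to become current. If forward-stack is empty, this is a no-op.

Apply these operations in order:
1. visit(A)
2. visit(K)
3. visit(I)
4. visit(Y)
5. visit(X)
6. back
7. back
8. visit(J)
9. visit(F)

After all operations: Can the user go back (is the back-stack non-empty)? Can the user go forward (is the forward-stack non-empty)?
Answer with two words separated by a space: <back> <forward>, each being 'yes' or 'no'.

Answer: yes no

Derivation:
After 1 (visit(A)): cur=A back=1 fwd=0
After 2 (visit(K)): cur=K back=2 fwd=0
After 3 (visit(I)): cur=I back=3 fwd=0
After 4 (visit(Y)): cur=Y back=4 fwd=0
After 5 (visit(X)): cur=X back=5 fwd=0
After 6 (back): cur=Y back=4 fwd=1
After 7 (back): cur=I back=3 fwd=2
After 8 (visit(J)): cur=J back=4 fwd=0
After 9 (visit(F)): cur=F back=5 fwd=0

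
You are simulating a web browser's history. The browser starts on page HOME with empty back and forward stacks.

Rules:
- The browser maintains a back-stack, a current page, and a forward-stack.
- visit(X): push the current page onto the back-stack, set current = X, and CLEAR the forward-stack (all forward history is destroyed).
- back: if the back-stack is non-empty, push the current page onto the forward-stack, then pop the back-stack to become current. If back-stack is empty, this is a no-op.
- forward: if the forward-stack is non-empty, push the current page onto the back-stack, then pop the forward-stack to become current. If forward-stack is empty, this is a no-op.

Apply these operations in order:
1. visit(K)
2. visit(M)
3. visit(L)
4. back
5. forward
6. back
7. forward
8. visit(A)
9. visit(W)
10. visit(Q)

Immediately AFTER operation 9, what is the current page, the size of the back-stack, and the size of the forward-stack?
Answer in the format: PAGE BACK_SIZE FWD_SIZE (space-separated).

After 1 (visit(K)): cur=K back=1 fwd=0
After 2 (visit(M)): cur=M back=2 fwd=0
After 3 (visit(L)): cur=L back=3 fwd=0
After 4 (back): cur=M back=2 fwd=1
After 5 (forward): cur=L back=3 fwd=0
After 6 (back): cur=M back=2 fwd=1
After 7 (forward): cur=L back=3 fwd=0
After 8 (visit(A)): cur=A back=4 fwd=0
After 9 (visit(W)): cur=W back=5 fwd=0

W 5 0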